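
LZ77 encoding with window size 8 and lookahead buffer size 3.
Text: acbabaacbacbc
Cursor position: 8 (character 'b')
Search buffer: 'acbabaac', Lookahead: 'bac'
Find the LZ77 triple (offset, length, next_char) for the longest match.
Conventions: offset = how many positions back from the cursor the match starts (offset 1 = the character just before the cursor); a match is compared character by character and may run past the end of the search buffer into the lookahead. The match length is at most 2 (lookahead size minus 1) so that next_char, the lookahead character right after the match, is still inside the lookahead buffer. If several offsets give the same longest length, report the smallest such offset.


Try each offset into the search buffer:
  offset=1 (pos 7, char 'c'): match length 0
  offset=2 (pos 6, char 'a'): match length 0
  offset=3 (pos 5, char 'a'): match length 0
  offset=4 (pos 4, char 'b'): match length 2
  offset=5 (pos 3, char 'a'): match length 0
  offset=6 (pos 2, char 'b'): match length 2
  offset=7 (pos 1, char 'c'): match length 0
  offset=8 (pos 0, char 'a'): match length 0
Longest match has length 2, found at offsets 4, 6; take the smallest, offset 4.
next_char = character at position 8 + 2 = 10 -> 'c'

Best match: offset=4, length=2 (matching 'ba' starting at position 4)
LZ77 triple: (4, 2, 'c')


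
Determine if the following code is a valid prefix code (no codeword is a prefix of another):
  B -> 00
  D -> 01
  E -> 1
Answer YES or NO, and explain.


Checking each pair (does one codeword prefix another?):
  B='00' vs D='01': no prefix
  B='00' vs E='1': no prefix
  D='01' vs B='00': no prefix
  D='01' vs E='1': no prefix
  E='1' vs B='00': no prefix
  E='1' vs D='01': no prefix
No violation found over all pairs.

YES -- this is a valid prefix code. No codeword is a prefix of any other codeword.


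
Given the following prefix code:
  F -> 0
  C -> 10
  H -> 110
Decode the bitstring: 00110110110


Decoding step by step:
Bits 0 -> F
Bits 0 -> F
Bits 110 -> H
Bits 110 -> H
Bits 110 -> H


Decoded message: FFHHH


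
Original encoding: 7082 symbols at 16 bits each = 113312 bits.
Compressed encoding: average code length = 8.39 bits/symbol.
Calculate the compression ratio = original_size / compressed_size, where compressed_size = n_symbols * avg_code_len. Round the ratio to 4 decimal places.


original_size = n_symbols * orig_bits = 7082 * 16 = 113312 bits
compressed_size = n_symbols * avg_code_len = 7082 * 8.39 = 59417.98 bits
ratio = original_size / compressed_size = 113312 / 59417.98 = 1.907

Compression ratio = 1.907


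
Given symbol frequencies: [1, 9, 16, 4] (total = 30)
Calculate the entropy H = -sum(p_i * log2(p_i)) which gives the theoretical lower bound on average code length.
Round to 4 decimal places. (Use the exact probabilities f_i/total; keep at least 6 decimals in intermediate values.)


Per-symbol terms -p_i * log2(p_i) with p_i = f_i/30:
  p = 1/30 = 0.033333: log2(p) = -4.906891, -p*log2(p) = 0.163563
  p = 9/30 = 0.300000: log2(p) = -1.736966, -p*log2(p) = 0.521090
  p = 16/30 = 0.533333: log2(p) = -0.906891, -p*log2(p) = 0.483675
  p = 4/30 = 0.133333: log2(p) = -2.906891, -p*log2(p) = 0.387585
H = 0.163563 + 0.521090 + 0.483675 + 0.387585 = 1.555913

H = 1.5559 bits/symbol


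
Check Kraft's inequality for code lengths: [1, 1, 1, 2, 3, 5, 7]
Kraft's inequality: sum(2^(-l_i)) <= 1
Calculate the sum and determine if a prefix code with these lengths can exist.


Sum = 2^(-1) + 2^(-1) + 2^(-1) + 2^(-2) + 2^(-3) + 2^(-5) + 2^(-7)
    = 0.5 + 0.5 + 0.5 + 0.25 + 0.125 + 0.03125 + 0.0078125
    = 245/128 = 1.9140625
Since 1.9140625 > 1, Kraft's inequality is NOT satisfied.
A prefix code with these lengths CANNOT exist.

Kraft sum = 1.9140625. Not satisfied.


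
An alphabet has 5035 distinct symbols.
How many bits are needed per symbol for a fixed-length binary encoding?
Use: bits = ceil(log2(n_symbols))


log2(5035) = 12.2978
Bracket: 2^12 = 4096 < 5035 <= 2^13 = 8192
So ceil(log2(5035)) = 13

bits = ceil(log2(5035)) = ceil(12.2978) = 13 bits


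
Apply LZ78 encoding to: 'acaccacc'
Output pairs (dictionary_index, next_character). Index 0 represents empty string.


LZ78 encoding steps:
Dictionary: {0: ''}
Step 1: w='' (idx 0), next='a' -> output (0, 'a'), add 'a' as idx 1
Step 2: w='' (idx 0), next='c' -> output (0, 'c'), add 'c' as idx 2
Step 3: w='a' (idx 1), next='c' -> output (1, 'c'), add 'ac' as idx 3
Step 4: w='c' (idx 2), next='a' -> output (2, 'a'), add 'ca' as idx 4
Step 5: w='c' (idx 2), next='c' -> output (2, 'c'), add 'cc' as idx 5


Encoded: [(0, 'a'), (0, 'c'), (1, 'c'), (2, 'a'), (2, 'c')]


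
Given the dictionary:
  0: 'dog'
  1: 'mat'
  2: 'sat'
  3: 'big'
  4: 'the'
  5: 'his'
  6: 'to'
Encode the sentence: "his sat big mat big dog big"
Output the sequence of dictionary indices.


Look up each word in the dictionary:
  'his' -> 5
  'sat' -> 2
  'big' -> 3
  'mat' -> 1
  'big' -> 3
  'dog' -> 0
  'big' -> 3

Encoded: [5, 2, 3, 1, 3, 0, 3]


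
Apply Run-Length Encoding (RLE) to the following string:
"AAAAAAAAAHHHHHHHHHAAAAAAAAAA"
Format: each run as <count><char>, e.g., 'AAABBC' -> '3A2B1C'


Scanning runs left to right:
  i=0: run of 'A' x 9 -> '9A'
  i=9: run of 'H' x 9 -> '9H'
  i=18: run of 'A' x 10 -> '10A'

RLE = 9A9H10A


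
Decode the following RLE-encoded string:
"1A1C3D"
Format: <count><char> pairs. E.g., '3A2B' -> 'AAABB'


Expanding each <count><char> pair:
  1A -> 'A'
  1C -> 'C'
  3D -> 'DDD'

Decoded = ACDDD


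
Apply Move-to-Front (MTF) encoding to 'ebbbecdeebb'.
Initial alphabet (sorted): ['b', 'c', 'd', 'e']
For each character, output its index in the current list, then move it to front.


MTF encoding:
'e': index 3 in ['b', 'c', 'd', 'e'] -> ['e', 'b', 'c', 'd']
'b': index 1 in ['e', 'b', 'c', 'd'] -> ['b', 'e', 'c', 'd']
'b': index 0 in ['b', 'e', 'c', 'd'] -> ['b', 'e', 'c', 'd']
'b': index 0 in ['b', 'e', 'c', 'd'] -> ['b', 'e', 'c', 'd']
'e': index 1 in ['b', 'e', 'c', 'd'] -> ['e', 'b', 'c', 'd']
'c': index 2 in ['e', 'b', 'c', 'd'] -> ['c', 'e', 'b', 'd']
'd': index 3 in ['c', 'e', 'b', 'd'] -> ['d', 'c', 'e', 'b']
'e': index 2 in ['d', 'c', 'e', 'b'] -> ['e', 'd', 'c', 'b']
'e': index 0 in ['e', 'd', 'c', 'b'] -> ['e', 'd', 'c', 'b']
'b': index 3 in ['e', 'd', 'c', 'b'] -> ['b', 'e', 'd', 'c']
'b': index 0 in ['b', 'e', 'd', 'c'] -> ['b', 'e', 'd', 'c']


Output: [3, 1, 0, 0, 1, 2, 3, 2, 0, 3, 0]


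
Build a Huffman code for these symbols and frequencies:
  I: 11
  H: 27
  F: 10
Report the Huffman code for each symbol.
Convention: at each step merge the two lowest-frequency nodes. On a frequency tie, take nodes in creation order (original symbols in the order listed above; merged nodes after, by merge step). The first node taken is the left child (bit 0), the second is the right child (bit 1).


Huffman tree construction:
Step 1: Merge F(10) + I(11) = 21
Step 2: Merge (F+I)(21) + H(27) = 48
Read each symbol's code off the tree from the root (left child = 0, right child = 1).

Codes:
  I: 01 (length 2)
  H: 1 (length 1)
  F: 00 (length 2)
Average code length: 69/48 = 1.4375 bits/symbol


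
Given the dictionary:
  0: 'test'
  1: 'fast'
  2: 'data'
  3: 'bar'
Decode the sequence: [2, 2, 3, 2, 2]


Look up each index in the dictionary:
  2 -> 'data'
  2 -> 'data'
  3 -> 'bar'
  2 -> 'data'
  2 -> 'data'

Decoded: "data data bar data data"


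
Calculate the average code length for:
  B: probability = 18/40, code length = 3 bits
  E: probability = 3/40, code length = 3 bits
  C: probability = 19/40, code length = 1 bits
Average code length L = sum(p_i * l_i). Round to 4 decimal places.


Weighted contributions p_i * l_i:
  B: (18/40) * 3 = 54/40
  E: (3/40) * 3 = 9/40
  C: (19/40) * 1 = 19/40
Sum = (54 + 9 + 19)/40 = 82/40

L = 82/40 = 2.0500 bits/symbol


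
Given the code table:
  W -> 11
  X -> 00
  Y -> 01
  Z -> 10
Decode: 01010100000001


Decoding:
01 -> Y
01 -> Y
01 -> Y
00 -> X
00 -> X
00 -> X
01 -> Y


Result: YYYXXXY


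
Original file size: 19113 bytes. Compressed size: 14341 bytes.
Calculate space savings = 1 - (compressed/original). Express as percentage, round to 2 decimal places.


ratio = compressed/original = 14341/19113 = 0.750327
savings = 1 - ratio = 1 - 0.750327 = 0.249673
as a percentage: 0.249673 * 100 = 24.97%

Space savings = 1 - 14341/19113 = 24.97%


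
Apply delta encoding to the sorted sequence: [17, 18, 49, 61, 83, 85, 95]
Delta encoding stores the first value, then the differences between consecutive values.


First value: 17
Deltas:
  18 - 17 = 1
  49 - 18 = 31
  61 - 49 = 12
  83 - 61 = 22
  85 - 83 = 2
  95 - 85 = 10


Delta encoded: [17, 1, 31, 12, 22, 2, 10]


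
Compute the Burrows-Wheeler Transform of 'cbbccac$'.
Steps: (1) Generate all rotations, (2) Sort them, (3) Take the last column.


Rotations (sorted):
  0: $cbbccac -> last char: c
  1: ac$cbbcc -> last char: c
  2: bbccac$c -> last char: c
  3: bccac$cb -> last char: b
  4: c$cbbcca -> last char: a
  5: cac$cbbc -> last char: c
  6: cbbccac$ -> last char: $
  7: ccac$cbb -> last char: b


BWT = cccbac$b


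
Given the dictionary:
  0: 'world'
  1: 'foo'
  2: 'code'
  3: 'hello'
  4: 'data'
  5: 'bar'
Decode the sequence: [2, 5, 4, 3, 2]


Look up each index in the dictionary:
  2 -> 'code'
  5 -> 'bar'
  4 -> 'data'
  3 -> 'hello'
  2 -> 'code'

Decoded: "code bar data hello code"


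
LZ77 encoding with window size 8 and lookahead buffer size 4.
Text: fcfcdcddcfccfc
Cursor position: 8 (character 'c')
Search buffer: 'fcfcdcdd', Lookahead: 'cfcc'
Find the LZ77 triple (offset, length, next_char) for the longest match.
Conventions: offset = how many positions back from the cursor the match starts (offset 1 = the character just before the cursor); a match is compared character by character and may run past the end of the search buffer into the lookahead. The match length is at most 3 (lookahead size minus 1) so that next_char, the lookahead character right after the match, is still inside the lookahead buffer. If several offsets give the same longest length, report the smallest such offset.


Try each offset into the search buffer:
  offset=1 (pos 7, char 'd'): match length 0
  offset=2 (pos 6, char 'd'): match length 0
  offset=3 (pos 5, char 'c'): match length 1
  offset=4 (pos 4, char 'd'): match length 0
  offset=5 (pos 3, char 'c'): match length 1
  offset=6 (pos 2, char 'f'): match length 0
  offset=7 (pos 1, char 'c'): match length 3
  offset=8 (pos 0, char 'f'): match length 0
Longest match has length 3 at offset 7.
next_char = character at position 8 + 3 = 11 -> 'c'

Best match: offset=7, length=3 (matching 'cfc' starting at position 1)
LZ77 triple: (7, 3, 'c')


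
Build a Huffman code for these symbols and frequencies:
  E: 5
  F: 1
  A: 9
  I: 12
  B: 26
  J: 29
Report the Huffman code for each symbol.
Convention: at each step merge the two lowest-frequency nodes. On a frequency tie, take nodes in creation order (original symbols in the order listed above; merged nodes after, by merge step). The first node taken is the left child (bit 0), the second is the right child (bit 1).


Huffman tree construction:
Step 1: Merge F(1) + E(5) = 6
Step 2: Merge (F+E)(6) + A(9) = 15
Step 3: Merge I(12) + ((F+E)+A)(15) = 27
Step 4: Merge B(26) + (I+((F+E)+A))(27) = 53
Step 5: Merge J(29) + (B+(I+((F+E)+A)))(53) = 82
Read each symbol's code off the tree from the root (left child = 0, right child = 1).

Codes:
  E: 11101 (length 5)
  F: 11100 (length 5)
  A: 1111 (length 4)
  I: 110 (length 3)
  B: 10 (length 2)
  J: 0 (length 1)
Average code length: 183/82 = 2.2317 bits/symbol


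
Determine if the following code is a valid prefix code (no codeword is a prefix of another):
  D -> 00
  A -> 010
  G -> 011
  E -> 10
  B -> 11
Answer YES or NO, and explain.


Checking each pair (does one codeword prefix another?):
  D='00' vs A='010': no prefix
  D='00' vs G='011': no prefix
  D='00' vs E='10': no prefix
  D='00' vs B='11': no prefix
  A='010' vs D='00': no prefix
  A='010' vs G='011': no prefix
  A='010' vs E='10': no prefix
  A='010' vs B='11': no prefix
  G='011' vs D='00': no prefix
  G='011' vs A='010': no prefix
  G='011' vs E='10': no prefix
  G='011' vs B='11': no prefix
  E='10' vs D='00': no prefix
  E='10' vs A='010': no prefix
  E='10' vs G='011': no prefix
  E='10' vs B='11': no prefix
  B='11' vs D='00': no prefix
  B='11' vs A='010': no prefix
  B='11' vs G='011': no prefix
  B='11' vs E='10': no prefix
No violation found over all pairs.

YES -- this is a valid prefix code. No codeword is a prefix of any other codeword.


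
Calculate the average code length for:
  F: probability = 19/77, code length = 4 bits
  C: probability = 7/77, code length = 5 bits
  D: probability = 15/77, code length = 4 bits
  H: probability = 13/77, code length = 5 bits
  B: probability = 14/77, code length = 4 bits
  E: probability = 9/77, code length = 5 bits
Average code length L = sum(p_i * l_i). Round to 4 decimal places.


Weighted contributions p_i * l_i:
  F: (19/77) * 4 = 76/77
  C: (7/77) * 5 = 35/77
  D: (15/77) * 4 = 60/77
  H: (13/77) * 5 = 65/77
  B: (14/77) * 4 = 56/77
  E: (9/77) * 5 = 45/77
Sum = (76 + 35 + 60 + 65 + 56 + 45)/77 = 337/77

L = 337/77 = 4.3766 bits/symbol


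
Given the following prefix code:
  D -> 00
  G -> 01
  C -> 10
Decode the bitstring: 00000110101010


Decoding step by step:
Bits 00 -> D
Bits 00 -> D
Bits 01 -> G
Bits 10 -> C
Bits 10 -> C
Bits 10 -> C
Bits 10 -> C


Decoded message: DDGCCCC


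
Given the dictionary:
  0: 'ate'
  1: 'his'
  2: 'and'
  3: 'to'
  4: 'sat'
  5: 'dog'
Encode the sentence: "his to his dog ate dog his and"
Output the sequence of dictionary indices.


Look up each word in the dictionary:
  'his' -> 1
  'to' -> 3
  'his' -> 1
  'dog' -> 5
  'ate' -> 0
  'dog' -> 5
  'his' -> 1
  'and' -> 2

Encoded: [1, 3, 1, 5, 0, 5, 1, 2]


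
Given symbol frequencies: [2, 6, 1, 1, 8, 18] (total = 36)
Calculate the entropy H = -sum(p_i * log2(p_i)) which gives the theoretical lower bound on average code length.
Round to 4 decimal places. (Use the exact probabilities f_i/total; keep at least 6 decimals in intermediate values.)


Per-symbol terms -p_i * log2(p_i) with p_i = f_i/36:
  p = 2/36 = 0.055556: log2(p) = -4.169925, -p*log2(p) = 0.231663
  p = 6/36 = 0.166667: log2(p) = -2.584963, -p*log2(p) = 0.430827
  p = 1/36 = 0.027778: log2(p) = -5.169925, -p*log2(p) = 0.143609
  p = 1/36 = 0.027778: log2(p) = -5.169925, -p*log2(p) = 0.143609
  p = 8/36 = 0.222222: log2(p) = -2.169925, -p*log2(p) = 0.482206
  p = 18/36 = 0.500000: log2(p) = -1.000000, -p*log2(p) = 0.500000
H = 0.231663 + 0.430827 + 0.143609 + 0.143609 + 0.482206 + 0.500000 = 1.931914

H = 1.9319 bits/symbol


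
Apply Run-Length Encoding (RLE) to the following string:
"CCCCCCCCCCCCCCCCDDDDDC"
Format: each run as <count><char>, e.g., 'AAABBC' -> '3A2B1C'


Scanning runs left to right:
  i=0: run of 'C' x 16 -> '16C'
  i=16: run of 'D' x 5 -> '5D'
  i=21: run of 'C' x 1 -> '1C'

RLE = 16C5D1C


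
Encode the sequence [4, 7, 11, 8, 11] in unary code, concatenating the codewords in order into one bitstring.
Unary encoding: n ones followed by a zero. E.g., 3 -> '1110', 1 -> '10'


Encode each number as n ones followed by a terminating 0:
  4 -> 11110 (5 bits)
  7 -> 11111110 (8 bits)
  11 -> 111111111110 (12 bits)
  8 -> 111111110 (9 bits)
  11 -> 111111111110 (12 bits)
Total length = 5 + 8 + 12 + 9 + 12 = 46 bits.

Unary([4, 7, 11, 8, 11]) = 1111011111110111111111110111111110111111111110 (46 bits)


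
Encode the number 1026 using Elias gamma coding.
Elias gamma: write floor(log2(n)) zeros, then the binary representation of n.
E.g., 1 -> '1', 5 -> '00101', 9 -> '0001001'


num_bits = floor(log2(1026)) + 1 = 11
leading_zeros = num_bits - 1 = 10
binary(1026) = 10000000010

Elias gamma(1026) = '0000000000' + '10000000010' = 000000000010000000010 (21 bits)


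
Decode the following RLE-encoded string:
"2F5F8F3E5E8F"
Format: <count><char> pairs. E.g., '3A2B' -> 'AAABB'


Expanding each <count><char> pair:
  2F -> 'FF'
  5F -> 'FFFFF'
  8F -> 'FFFFFFFF'
  3E -> 'EEE'
  5E -> 'EEEEE'
  8F -> 'FFFFFFFF'

Decoded = FFFFFFFFFFFFFFFEEEEEEEEFFFFFFFF


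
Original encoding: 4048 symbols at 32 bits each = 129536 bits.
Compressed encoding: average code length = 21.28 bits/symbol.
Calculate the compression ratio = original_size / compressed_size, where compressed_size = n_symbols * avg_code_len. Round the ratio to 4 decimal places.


original_size = n_symbols * orig_bits = 4048 * 32 = 129536 bits
compressed_size = n_symbols * avg_code_len = 4048 * 21.28 = 86141.44 bits
ratio = original_size / compressed_size = 129536 / 86141.44 = 1.5038

Compression ratio = 1.5038


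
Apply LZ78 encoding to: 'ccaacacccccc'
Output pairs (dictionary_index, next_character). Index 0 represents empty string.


LZ78 encoding steps:
Dictionary: {0: ''}
Step 1: w='' (idx 0), next='c' -> output (0, 'c'), add 'c' as idx 1
Step 2: w='c' (idx 1), next='a' -> output (1, 'a'), add 'ca' as idx 2
Step 3: w='' (idx 0), next='a' -> output (0, 'a'), add 'a' as idx 3
Step 4: w='ca' (idx 2), next='c' -> output (2, 'c'), add 'cac' as idx 4
Step 5: w='c' (idx 1), next='c' -> output (1, 'c'), add 'cc' as idx 5
Step 6: w='cc' (idx 5), next='c' -> output (5, 'c'), add 'ccc' as idx 6


Encoded: [(0, 'c'), (1, 'a'), (0, 'a'), (2, 'c'), (1, 'c'), (5, 'c')]


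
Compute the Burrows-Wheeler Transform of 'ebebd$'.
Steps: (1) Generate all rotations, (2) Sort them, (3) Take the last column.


Rotations (sorted):
  0: $ebebd -> last char: d
  1: bd$ebe -> last char: e
  2: bebd$e -> last char: e
  3: d$ebeb -> last char: b
  4: ebd$eb -> last char: b
  5: ebebd$ -> last char: $


BWT = deebb$


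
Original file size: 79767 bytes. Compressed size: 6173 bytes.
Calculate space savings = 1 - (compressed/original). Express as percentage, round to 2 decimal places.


ratio = compressed/original = 6173/79767 = 0.077388
savings = 1 - ratio = 1 - 0.077388 = 0.922612
as a percentage: 0.922612 * 100 = 92.26%

Space savings = 1 - 6173/79767 = 92.26%


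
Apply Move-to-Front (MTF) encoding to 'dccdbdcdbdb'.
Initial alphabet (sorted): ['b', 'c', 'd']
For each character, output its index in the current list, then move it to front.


MTF encoding:
'd': index 2 in ['b', 'c', 'd'] -> ['d', 'b', 'c']
'c': index 2 in ['d', 'b', 'c'] -> ['c', 'd', 'b']
'c': index 0 in ['c', 'd', 'b'] -> ['c', 'd', 'b']
'd': index 1 in ['c', 'd', 'b'] -> ['d', 'c', 'b']
'b': index 2 in ['d', 'c', 'b'] -> ['b', 'd', 'c']
'd': index 1 in ['b', 'd', 'c'] -> ['d', 'b', 'c']
'c': index 2 in ['d', 'b', 'c'] -> ['c', 'd', 'b']
'd': index 1 in ['c', 'd', 'b'] -> ['d', 'c', 'b']
'b': index 2 in ['d', 'c', 'b'] -> ['b', 'd', 'c']
'd': index 1 in ['b', 'd', 'c'] -> ['d', 'b', 'c']
'b': index 1 in ['d', 'b', 'c'] -> ['b', 'd', 'c']


Output: [2, 2, 0, 1, 2, 1, 2, 1, 2, 1, 1]


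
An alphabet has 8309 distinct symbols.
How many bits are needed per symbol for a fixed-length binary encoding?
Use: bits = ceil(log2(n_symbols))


log2(8309) = 13.0205
Bracket: 2^13 = 8192 < 8309 <= 2^14 = 16384
So ceil(log2(8309)) = 14

bits = ceil(log2(8309)) = ceil(13.0205) = 14 bits


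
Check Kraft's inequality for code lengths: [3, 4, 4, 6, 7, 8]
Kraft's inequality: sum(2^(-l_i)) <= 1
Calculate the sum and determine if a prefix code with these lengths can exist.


Sum = 2^(-3) + 2^(-4) + 2^(-4) + 2^(-6) + 2^(-7) + 2^(-8)
    = 0.125 + 0.0625 + 0.0625 + 0.015625 + 0.0078125 + 0.00390625
    = 71/256 = 0.27734375
Since 0.27734375 <= 1, Kraft's inequality IS satisfied.
A prefix code with these lengths CAN exist.

Kraft sum = 0.27734375. Satisfied.


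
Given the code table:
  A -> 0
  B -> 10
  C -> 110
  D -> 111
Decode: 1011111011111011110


Decoding:
10 -> B
111 -> D
110 -> C
111 -> D
110 -> C
111 -> D
10 -> B


Result: BDCDCDB


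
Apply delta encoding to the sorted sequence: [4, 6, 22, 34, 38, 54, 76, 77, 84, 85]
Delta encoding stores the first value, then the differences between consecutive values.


First value: 4
Deltas:
  6 - 4 = 2
  22 - 6 = 16
  34 - 22 = 12
  38 - 34 = 4
  54 - 38 = 16
  76 - 54 = 22
  77 - 76 = 1
  84 - 77 = 7
  85 - 84 = 1


Delta encoded: [4, 2, 16, 12, 4, 16, 22, 1, 7, 1]


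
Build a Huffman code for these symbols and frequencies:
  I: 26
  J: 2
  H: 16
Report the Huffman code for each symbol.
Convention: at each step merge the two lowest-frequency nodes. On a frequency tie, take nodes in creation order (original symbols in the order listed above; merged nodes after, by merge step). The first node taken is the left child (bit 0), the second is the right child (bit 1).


Huffman tree construction:
Step 1: Merge J(2) + H(16) = 18
Step 2: Merge (J+H)(18) + I(26) = 44
Read each symbol's code off the tree from the root (left child = 0, right child = 1).

Codes:
  I: 1 (length 1)
  J: 00 (length 2)
  H: 01 (length 2)
Average code length: 62/44 = 1.4091 bits/symbol


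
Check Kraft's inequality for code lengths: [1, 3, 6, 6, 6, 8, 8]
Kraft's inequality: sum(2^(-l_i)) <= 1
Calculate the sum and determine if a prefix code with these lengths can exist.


Sum = 2^(-1) + 2^(-3) + 2^(-6) + 2^(-6) + 2^(-6) + 2^(-8) + 2^(-8)
    = 0.5 + 0.125 + 0.015625 + 0.015625 + 0.015625 + 0.00390625 + 0.00390625
    = 174/256 = 0.6796875
Since 0.6796875 <= 1, Kraft's inequality IS satisfied.
A prefix code with these lengths CAN exist.

Kraft sum = 0.6796875. Satisfied.


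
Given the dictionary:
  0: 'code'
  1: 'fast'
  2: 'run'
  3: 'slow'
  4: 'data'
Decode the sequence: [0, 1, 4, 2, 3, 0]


Look up each index in the dictionary:
  0 -> 'code'
  1 -> 'fast'
  4 -> 'data'
  2 -> 'run'
  3 -> 'slow'
  0 -> 'code'

Decoded: "code fast data run slow code"


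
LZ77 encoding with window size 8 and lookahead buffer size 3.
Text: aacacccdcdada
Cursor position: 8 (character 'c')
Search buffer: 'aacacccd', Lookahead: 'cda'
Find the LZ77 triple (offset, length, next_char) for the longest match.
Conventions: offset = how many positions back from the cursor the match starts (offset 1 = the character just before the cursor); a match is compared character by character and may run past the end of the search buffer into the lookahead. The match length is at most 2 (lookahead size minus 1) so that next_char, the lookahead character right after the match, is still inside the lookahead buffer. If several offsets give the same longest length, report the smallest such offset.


Try each offset into the search buffer:
  offset=1 (pos 7, char 'd'): match length 0
  offset=2 (pos 6, char 'c'): match length 2
  offset=3 (pos 5, char 'c'): match length 1
  offset=4 (pos 4, char 'c'): match length 1
  offset=5 (pos 3, char 'a'): match length 0
  offset=6 (pos 2, char 'c'): match length 1
  offset=7 (pos 1, char 'a'): match length 0
  offset=8 (pos 0, char 'a'): match length 0
Longest match has length 2 at offset 2.
next_char = character at position 8 + 2 = 10 -> 'a'

Best match: offset=2, length=2 (matching 'cd' starting at position 6)
LZ77 triple: (2, 2, 'a')


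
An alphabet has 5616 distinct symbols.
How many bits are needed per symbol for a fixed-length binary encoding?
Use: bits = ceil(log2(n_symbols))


log2(5616) = 12.4553
Bracket: 2^12 = 4096 < 5616 <= 2^13 = 8192
So ceil(log2(5616)) = 13

bits = ceil(log2(5616)) = ceil(12.4553) = 13 bits


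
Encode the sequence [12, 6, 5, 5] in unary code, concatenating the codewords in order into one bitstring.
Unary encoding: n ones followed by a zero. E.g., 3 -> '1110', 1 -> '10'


Encode each number as n ones followed by a terminating 0:
  12 -> 1111111111110 (13 bits)
  6 -> 1111110 (7 bits)
  5 -> 111110 (6 bits)
  5 -> 111110 (6 bits)
Total length = 13 + 7 + 6 + 6 = 32 bits.

Unary([12, 6, 5, 5]) = 11111111111101111110111110111110 (32 bits)


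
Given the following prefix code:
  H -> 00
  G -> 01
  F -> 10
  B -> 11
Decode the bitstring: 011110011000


Decoding step by step:
Bits 01 -> G
Bits 11 -> B
Bits 10 -> F
Bits 01 -> G
Bits 10 -> F
Bits 00 -> H


Decoded message: GBFGFH


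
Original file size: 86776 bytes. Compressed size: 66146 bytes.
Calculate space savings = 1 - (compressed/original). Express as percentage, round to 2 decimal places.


ratio = compressed/original = 66146/86776 = 0.762261
savings = 1 - ratio = 1 - 0.762261 = 0.237739
as a percentage: 0.237739 * 100 = 23.77%

Space savings = 1 - 66146/86776 = 23.77%


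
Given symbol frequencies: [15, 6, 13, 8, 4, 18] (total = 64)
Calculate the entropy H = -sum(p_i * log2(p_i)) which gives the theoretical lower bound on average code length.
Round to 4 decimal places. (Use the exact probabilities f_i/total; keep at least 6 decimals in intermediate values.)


Per-symbol terms -p_i * log2(p_i) with p_i = f_i/64:
  p = 15/64 = 0.234375: log2(p) = -2.093109, -p*log2(p) = 0.490573
  p = 6/64 = 0.093750: log2(p) = -3.415037, -p*log2(p) = 0.320160
  p = 13/64 = 0.203125: log2(p) = -2.299560, -p*log2(p) = 0.467098
  p = 8/64 = 0.125000: log2(p) = -3.000000, -p*log2(p) = 0.375000
  p = 4/64 = 0.062500: log2(p) = -4.000000, -p*log2(p) = 0.250000
  p = 18/64 = 0.281250: log2(p) = -1.830075, -p*log2(p) = 0.514709
H = 0.490573 + 0.320160 + 0.467098 + 0.375000 + 0.250000 + 0.514709 = 2.417540

H = 2.4175 bits/symbol


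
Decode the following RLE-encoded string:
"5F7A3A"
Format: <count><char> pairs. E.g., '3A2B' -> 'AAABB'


Expanding each <count><char> pair:
  5F -> 'FFFFF'
  7A -> 'AAAAAAA'
  3A -> 'AAA'

Decoded = FFFFFAAAAAAAAAA


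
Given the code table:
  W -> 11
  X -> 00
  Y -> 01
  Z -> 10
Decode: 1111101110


Decoding:
11 -> W
11 -> W
10 -> Z
11 -> W
10 -> Z


Result: WWZWZ


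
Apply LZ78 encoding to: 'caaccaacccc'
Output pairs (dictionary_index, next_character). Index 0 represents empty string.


LZ78 encoding steps:
Dictionary: {0: ''}
Step 1: w='' (idx 0), next='c' -> output (0, 'c'), add 'c' as idx 1
Step 2: w='' (idx 0), next='a' -> output (0, 'a'), add 'a' as idx 2
Step 3: w='a' (idx 2), next='c' -> output (2, 'c'), add 'ac' as idx 3
Step 4: w='c' (idx 1), next='a' -> output (1, 'a'), add 'ca' as idx 4
Step 5: w='ac' (idx 3), next='c' -> output (3, 'c'), add 'acc' as idx 5
Step 6: w='c' (idx 1), next='c' -> output (1, 'c'), add 'cc' as idx 6


Encoded: [(0, 'c'), (0, 'a'), (2, 'c'), (1, 'a'), (3, 'c'), (1, 'c')]


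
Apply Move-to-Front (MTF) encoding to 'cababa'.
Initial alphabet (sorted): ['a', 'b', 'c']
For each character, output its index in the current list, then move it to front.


MTF encoding:
'c': index 2 in ['a', 'b', 'c'] -> ['c', 'a', 'b']
'a': index 1 in ['c', 'a', 'b'] -> ['a', 'c', 'b']
'b': index 2 in ['a', 'c', 'b'] -> ['b', 'a', 'c']
'a': index 1 in ['b', 'a', 'c'] -> ['a', 'b', 'c']
'b': index 1 in ['a', 'b', 'c'] -> ['b', 'a', 'c']
'a': index 1 in ['b', 'a', 'c'] -> ['a', 'b', 'c']


Output: [2, 1, 2, 1, 1, 1]


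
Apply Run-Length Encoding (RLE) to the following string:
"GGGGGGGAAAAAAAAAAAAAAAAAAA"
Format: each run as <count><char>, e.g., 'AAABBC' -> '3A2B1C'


Scanning runs left to right:
  i=0: run of 'G' x 7 -> '7G'
  i=7: run of 'A' x 19 -> '19A'

RLE = 7G19A


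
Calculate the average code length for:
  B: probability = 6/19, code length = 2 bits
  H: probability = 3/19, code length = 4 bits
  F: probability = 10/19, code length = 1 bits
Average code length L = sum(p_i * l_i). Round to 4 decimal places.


Weighted contributions p_i * l_i:
  B: (6/19) * 2 = 12/19
  H: (3/19) * 4 = 12/19
  F: (10/19) * 1 = 10/19
Sum = (12 + 12 + 10)/19 = 34/19

L = 34/19 = 1.7895 bits/symbol


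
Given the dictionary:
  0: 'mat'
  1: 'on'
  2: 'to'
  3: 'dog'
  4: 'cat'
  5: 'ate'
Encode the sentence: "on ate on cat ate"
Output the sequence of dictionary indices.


Look up each word in the dictionary:
  'on' -> 1
  'ate' -> 5
  'on' -> 1
  'cat' -> 4
  'ate' -> 5

Encoded: [1, 5, 1, 4, 5]


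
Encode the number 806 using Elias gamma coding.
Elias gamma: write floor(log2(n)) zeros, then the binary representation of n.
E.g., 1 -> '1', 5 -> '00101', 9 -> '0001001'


num_bits = floor(log2(806)) + 1 = 10
leading_zeros = num_bits - 1 = 9
binary(806) = 1100100110

Elias gamma(806) = '000000000' + '1100100110' = 0000000001100100110 (19 bits)


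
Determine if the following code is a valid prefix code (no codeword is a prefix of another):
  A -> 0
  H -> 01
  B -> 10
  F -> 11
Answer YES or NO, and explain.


Checking each pair (does one codeword prefix another?):
  A='0' vs H='01': prefix -- VIOLATION

NO -- this is NOT a valid prefix code. A (0) is a prefix of H (01).


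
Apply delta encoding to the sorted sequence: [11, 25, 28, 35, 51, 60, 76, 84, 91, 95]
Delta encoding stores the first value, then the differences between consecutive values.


First value: 11
Deltas:
  25 - 11 = 14
  28 - 25 = 3
  35 - 28 = 7
  51 - 35 = 16
  60 - 51 = 9
  76 - 60 = 16
  84 - 76 = 8
  91 - 84 = 7
  95 - 91 = 4


Delta encoded: [11, 14, 3, 7, 16, 9, 16, 8, 7, 4]


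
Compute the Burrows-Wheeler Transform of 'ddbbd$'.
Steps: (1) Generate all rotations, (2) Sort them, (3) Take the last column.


Rotations (sorted):
  0: $ddbbd -> last char: d
  1: bbd$dd -> last char: d
  2: bd$ddb -> last char: b
  3: d$ddbb -> last char: b
  4: dbbd$d -> last char: d
  5: ddbbd$ -> last char: $


BWT = ddbbd$


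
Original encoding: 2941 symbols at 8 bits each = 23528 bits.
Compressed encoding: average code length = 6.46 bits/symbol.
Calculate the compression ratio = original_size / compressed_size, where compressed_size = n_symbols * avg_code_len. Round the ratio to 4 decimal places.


original_size = n_symbols * orig_bits = 2941 * 8 = 23528 bits
compressed_size = n_symbols * avg_code_len = 2941 * 6.46 = 18998.86 bits
ratio = original_size / compressed_size = 23528 / 18998.86 = 1.2384

Compression ratio = 1.2384


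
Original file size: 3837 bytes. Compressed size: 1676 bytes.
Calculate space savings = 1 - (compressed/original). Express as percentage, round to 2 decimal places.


ratio = compressed/original = 1676/3837 = 0.4368
savings = 1 - ratio = 1 - 0.4368 = 0.5632
as a percentage: 0.5632 * 100 = 56.32%

Space savings = 1 - 1676/3837 = 56.32%


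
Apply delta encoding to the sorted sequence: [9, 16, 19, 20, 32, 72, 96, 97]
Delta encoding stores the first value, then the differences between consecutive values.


First value: 9
Deltas:
  16 - 9 = 7
  19 - 16 = 3
  20 - 19 = 1
  32 - 20 = 12
  72 - 32 = 40
  96 - 72 = 24
  97 - 96 = 1


Delta encoded: [9, 7, 3, 1, 12, 40, 24, 1]


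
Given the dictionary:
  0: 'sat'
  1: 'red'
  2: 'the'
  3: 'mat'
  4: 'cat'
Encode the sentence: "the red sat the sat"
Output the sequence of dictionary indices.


Look up each word in the dictionary:
  'the' -> 2
  'red' -> 1
  'sat' -> 0
  'the' -> 2
  'sat' -> 0

Encoded: [2, 1, 0, 2, 0]


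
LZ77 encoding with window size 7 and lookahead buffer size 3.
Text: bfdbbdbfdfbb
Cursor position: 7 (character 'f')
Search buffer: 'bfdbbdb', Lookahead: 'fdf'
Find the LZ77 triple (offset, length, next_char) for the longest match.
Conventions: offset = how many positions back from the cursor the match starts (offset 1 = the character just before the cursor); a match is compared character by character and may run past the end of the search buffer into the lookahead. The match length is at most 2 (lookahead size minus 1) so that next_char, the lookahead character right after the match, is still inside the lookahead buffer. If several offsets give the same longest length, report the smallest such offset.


Try each offset into the search buffer:
  offset=1 (pos 6, char 'b'): match length 0
  offset=2 (pos 5, char 'd'): match length 0
  offset=3 (pos 4, char 'b'): match length 0
  offset=4 (pos 3, char 'b'): match length 0
  offset=5 (pos 2, char 'd'): match length 0
  offset=6 (pos 1, char 'f'): match length 2
  offset=7 (pos 0, char 'b'): match length 0
Longest match has length 2 at offset 6.
next_char = character at position 7 + 2 = 9 -> 'f'

Best match: offset=6, length=2 (matching 'fd' starting at position 1)
LZ77 triple: (6, 2, 'f')


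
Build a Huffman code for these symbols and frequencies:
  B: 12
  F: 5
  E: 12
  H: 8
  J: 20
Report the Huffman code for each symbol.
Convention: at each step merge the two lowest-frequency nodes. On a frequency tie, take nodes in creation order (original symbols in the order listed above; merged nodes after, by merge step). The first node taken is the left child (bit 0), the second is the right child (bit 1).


Huffman tree construction:
Step 1: Merge F(5) + H(8) = 13
Step 2: Merge B(12) + E(12) = 24
Step 3: Merge (F+H)(13) + J(20) = 33
Step 4: Merge (B+E)(24) + ((F+H)+J)(33) = 57
Read each symbol's code off the tree from the root (left child = 0, right child = 1).

Codes:
  B: 00 (length 2)
  F: 100 (length 3)
  E: 01 (length 2)
  H: 101 (length 3)
  J: 11 (length 2)
Average code length: 127/57 = 2.2281 bits/symbol


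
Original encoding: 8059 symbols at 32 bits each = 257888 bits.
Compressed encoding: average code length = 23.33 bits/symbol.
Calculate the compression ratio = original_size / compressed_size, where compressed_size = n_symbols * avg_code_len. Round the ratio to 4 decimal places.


original_size = n_symbols * orig_bits = 8059 * 32 = 257888 bits
compressed_size = n_symbols * avg_code_len = 8059 * 23.33 = 188016.47 bits
ratio = original_size / compressed_size = 257888 / 188016.47 = 1.3716

Compression ratio = 1.3716


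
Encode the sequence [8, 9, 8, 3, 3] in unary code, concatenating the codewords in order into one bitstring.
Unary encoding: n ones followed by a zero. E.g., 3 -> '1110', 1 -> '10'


Encode each number as n ones followed by a terminating 0:
  8 -> 111111110 (9 bits)
  9 -> 1111111110 (10 bits)
  8 -> 111111110 (9 bits)
  3 -> 1110 (4 bits)
  3 -> 1110 (4 bits)
Total length = 9 + 10 + 9 + 4 + 4 = 36 bits.

Unary([8, 9, 8, 3, 3]) = 111111110111111111011111111011101110 (36 bits)


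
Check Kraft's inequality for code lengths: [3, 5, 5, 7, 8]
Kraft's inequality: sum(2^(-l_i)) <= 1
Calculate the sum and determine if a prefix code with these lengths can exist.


Sum = 2^(-3) + 2^(-5) + 2^(-5) + 2^(-7) + 2^(-8)
    = 0.125 + 0.03125 + 0.03125 + 0.0078125 + 0.00390625
    = 51/256 = 0.19921875
Since 0.19921875 <= 1, Kraft's inequality IS satisfied.
A prefix code with these lengths CAN exist.

Kraft sum = 0.19921875. Satisfied.


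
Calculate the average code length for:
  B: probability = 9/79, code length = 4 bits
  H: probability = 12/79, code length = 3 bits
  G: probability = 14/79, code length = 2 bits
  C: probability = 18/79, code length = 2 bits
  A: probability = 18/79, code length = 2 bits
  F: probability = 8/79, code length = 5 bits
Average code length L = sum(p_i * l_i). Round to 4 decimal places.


Weighted contributions p_i * l_i:
  B: (9/79) * 4 = 36/79
  H: (12/79) * 3 = 36/79
  G: (14/79) * 2 = 28/79
  C: (18/79) * 2 = 36/79
  A: (18/79) * 2 = 36/79
  F: (8/79) * 5 = 40/79
Sum = (36 + 36 + 28 + 36 + 36 + 40)/79 = 212/79

L = 212/79 = 2.6835 bits/symbol


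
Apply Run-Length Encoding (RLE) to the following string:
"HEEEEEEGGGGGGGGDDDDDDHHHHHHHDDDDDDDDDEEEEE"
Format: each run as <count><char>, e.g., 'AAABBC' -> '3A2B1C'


Scanning runs left to right:
  i=0: run of 'H' x 1 -> '1H'
  i=1: run of 'E' x 6 -> '6E'
  i=7: run of 'G' x 8 -> '8G'
  i=15: run of 'D' x 6 -> '6D'
  i=21: run of 'H' x 7 -> '7H'
  i=28: run of 'D' x 9 -> '9D'
  i=37: run of 'E' x 5 -> '5E'

RLE = 1H6E8G6D7H9D5E


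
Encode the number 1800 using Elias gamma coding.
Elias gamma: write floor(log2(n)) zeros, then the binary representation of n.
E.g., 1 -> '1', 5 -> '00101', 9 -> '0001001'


num_bits = floor(log2(1800)) + 1 = 11
leading_zeros = num_bits - 1 = 10
binary(1800) = 11100001000

Elias gamma(1800) = '0000000000' + '11100001000' = 000000000011100001000 (21 bits)


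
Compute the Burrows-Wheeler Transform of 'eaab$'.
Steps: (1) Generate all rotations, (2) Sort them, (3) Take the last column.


Rotations (sorted):
  0: $eaab -> last char: b
  1: aab$e -> last char: e
  2: ab$ea -> last char: a
  3: b$eaa -> last char: a
  4: eaab$ -> last char: $


BWT = beaa$


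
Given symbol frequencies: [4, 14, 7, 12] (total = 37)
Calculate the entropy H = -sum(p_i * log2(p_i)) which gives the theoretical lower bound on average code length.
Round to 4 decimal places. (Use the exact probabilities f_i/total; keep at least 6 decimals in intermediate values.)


Per-symbol terms -p_i * log2(p_i) with p_i = f_i/37:
  p = 4/37 = 0.108108: log2(p) = -3.209453, -p*log2(p) = 0.346968
  p = 14/37 = 0.378378: log2(p) = -1.402098, -p*log2(p) = 0.530524
  p = 7/37 = 0.189189: log2(p) = -2.402098, -p*log2(p) = 0.454451
  p = 12/37 = 0.324324: log2(p) = -1.624491, -p*log2(p) = 0.526862
H = 0.346968 + 0.530524 + 0.454451 + 0.526862 = 1.858805

H = 1.8588 bits/symbol


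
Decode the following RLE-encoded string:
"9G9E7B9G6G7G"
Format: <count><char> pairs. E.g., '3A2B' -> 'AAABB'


Expanding each <count><char> pair:
  9G -> 'GGGGGGGGG'
  9E -> 'EEEEEEEEE'
  7B -> 'BBBBBBB'
  9G -> 'GGGGGGGGG'
  6G -> 'GGGGGG'
  7G -> 'GGGGGGG'

Decoded = GGGGGGGGGEEEEEEEEEBBBBBBBGGGGGGGGGGGGGGGGGGGGGG


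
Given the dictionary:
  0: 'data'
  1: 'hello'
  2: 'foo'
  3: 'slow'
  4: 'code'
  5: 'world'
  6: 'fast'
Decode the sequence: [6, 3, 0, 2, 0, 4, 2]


Look up each index in the dictionary:
  6 -> 'fast'
  3 -> 'slow'
  0 -> 'data'
  2 -> 'foo'
  0 -> 'data'
  4 -> 'code'
  2 -> 'foo'

Decoded: "fast slow data foo data code foo"


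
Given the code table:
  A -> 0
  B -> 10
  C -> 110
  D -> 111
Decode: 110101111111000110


Decoding:
110 -> C
10 -> B
111 -> D
111 -> D
10 -> B
0 -> A
0 -> A
110 -> C


Result: CBDDBAAC


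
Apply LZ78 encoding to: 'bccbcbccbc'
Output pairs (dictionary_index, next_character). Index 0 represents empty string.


LZ78 encoding steps:
Dictionary: {0: ''}
Step 1: w='' (idx 0), next='b' -> output (0, 'b'), add 'b' as idx 1
Step 2: w='' (idx 0), next='c' -> output (0, 'c'), add 'c' as idx 2
Step 3: w='c' (idx 2), next='b' -> output (2, 'b'), add 'cb' as idx 3
Step 4: w='cb' (idx 3), next='c' -> output (3, 'c'), add 'cbc' as idx 4
Step 5: w='cbc' (idx 4), end of input -> output (4, '')


Encoded: [(0, 'b'), (0, 'c'), (2, 'b'), (3, 'c'), (4, '')]


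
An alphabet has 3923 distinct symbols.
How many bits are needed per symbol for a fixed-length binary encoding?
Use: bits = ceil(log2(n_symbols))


log2(3923) = 11.9377
Bracket: 2^11 = 2048 < 3923 <= 2^12 = 4096
So ceil(log2(3923)) = 12

bits = ceil(log2(3923)) = ceil(11.9377) = 12 bits


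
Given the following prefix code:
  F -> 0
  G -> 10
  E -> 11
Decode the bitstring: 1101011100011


Decoding step by step:
Bits 11 -> E
Bits 0 -> F
Bits 10 -> G
Bits 11 -> E
Bits 10 -> G
Bits 0 -> F
Bits 0 -> F
Bits 11 -> E


Decoded message: EFGEGFFE


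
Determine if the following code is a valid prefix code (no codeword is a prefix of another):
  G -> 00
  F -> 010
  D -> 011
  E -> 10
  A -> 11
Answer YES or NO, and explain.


Checking each pair (does one codeword prefix another?):
  G='00' vs F='010': no prefix
  G='00' vs D='011': no prefix
  G='00' vs E='10': no prefix
  G='00' vs A='11': no prefix
  F='010' vs G='00': no prefix
  F='010' vs D='011': no prefix
  F='010' vs E='10': no prefix
  F='010' vs A='11': no prefix
  D='011' vs G='00': no prefix
  D='011' vs F='010': no prefix
  D='011' vs E='10': no prefix
  D='011' vs A='11': no prefix
  E='10' vs G='00': no prefix
  E='10' vs F='010': no prefix
  E='10' vs D='011': no prefix
  E='10' vs A='11': no prefix
  A='11' vs G='00': no prefix
  A='11' vs F='010': no prefix
  A='11' vs D='011': no prefix
  A='11' vs E='10': no prefix
No violation found over all pairs.

YES -- this is a valid prefix code. No codeword is a prefix of any other codeword.


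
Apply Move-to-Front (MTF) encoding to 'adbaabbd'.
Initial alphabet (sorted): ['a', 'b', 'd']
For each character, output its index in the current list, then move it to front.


MTF encoding:
'a': index 0 in ['a', 'b', 'd'] -> ['a', 'b', 'd']
'd': index 2 in ['a', 'b', 'd'] -> ['d', 'a', 'b']
'b': index 2 in ['d', 'a', 'b'] -> ['b', 'd', 'a']
'a': index 2 in ['b', 'd', 'a'] -> ['a', 'b', 'd']
'a': index 0 in ['a', 'b', 'd'] -> ['a', 'b', 'd']
'b': index 1 in ['a', 'b', 'd'] -> ['b', 'a', 'd']
'b': index 0 in ['b', 'a', 'd'] -> ['b', 'a', 'd']
'd': index 2 in ['b', 'a', 'd'] -> ['d', 'b', 'a']


Output: [0, 2, 2, 2, 0, 1, 0, 2]
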